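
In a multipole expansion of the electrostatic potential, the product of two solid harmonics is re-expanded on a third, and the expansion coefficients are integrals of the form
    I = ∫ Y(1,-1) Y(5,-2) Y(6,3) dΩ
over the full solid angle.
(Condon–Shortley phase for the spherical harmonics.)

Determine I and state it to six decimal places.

m-sum 0 ✓  L=12 even ✓  4≤6≤6 ✓
Π(2lᵢ+1) = 3×11×13 = 429
triangle coeff Δ(1,5,6) = 1/858
Σ_t [0,0]: t=0:+1/14400 = 1/14400
(3j)²=6/143 [(1 5 6; 0 0 0)], sign=+1
Σ_t [0,0]: t=0:+1/60480 = 1/60480
(3j)²=6/143 [(1 5 6; -1 -2 3)], sign=-1
⇒ 4πI² = 108/143
I = (-1)√(108/143/(4π)) = -0.24515397

-0.245154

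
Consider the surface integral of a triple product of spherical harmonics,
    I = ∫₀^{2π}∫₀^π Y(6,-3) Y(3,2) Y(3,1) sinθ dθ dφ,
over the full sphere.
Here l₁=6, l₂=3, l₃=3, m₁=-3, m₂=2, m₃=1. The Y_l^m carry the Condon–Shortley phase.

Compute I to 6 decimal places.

Rules hold: Σm=0, L=12 even, 3≤3≤9.
N = 13·7·7 = 637
Δ = 6!·6!·0!/13! = 1/12012
Racah Σ t=3..3: t=3:−1/1296 = -1/1296
⇒ 3j(6 3 3; 0 0 0)² = 100/3003, sgn +1
Racah Σ t=5..5: t=5:−1/5760 = -1/5760
⇒ 3j(6 3 3; -3 2 1)² = 9/286, sgn -1
4πI² = N·(3j₀)²·(3jₘ)² = 1050/1573
I = -1·√(0.667514/4π) = -0.23047581

-0.230476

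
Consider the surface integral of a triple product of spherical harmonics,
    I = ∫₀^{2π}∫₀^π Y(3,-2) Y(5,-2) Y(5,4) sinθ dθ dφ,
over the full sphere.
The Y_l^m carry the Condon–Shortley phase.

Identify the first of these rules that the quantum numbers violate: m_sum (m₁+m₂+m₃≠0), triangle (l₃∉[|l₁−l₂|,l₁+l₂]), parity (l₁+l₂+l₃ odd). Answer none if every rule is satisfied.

Σmᵢ = 0  ✓
l₃∈[|l₁−l₂|,l₁+l₂]=[2,8], have l₃=5  ✓
Σlᵢ = 13 ⇒ odd  ✗

parity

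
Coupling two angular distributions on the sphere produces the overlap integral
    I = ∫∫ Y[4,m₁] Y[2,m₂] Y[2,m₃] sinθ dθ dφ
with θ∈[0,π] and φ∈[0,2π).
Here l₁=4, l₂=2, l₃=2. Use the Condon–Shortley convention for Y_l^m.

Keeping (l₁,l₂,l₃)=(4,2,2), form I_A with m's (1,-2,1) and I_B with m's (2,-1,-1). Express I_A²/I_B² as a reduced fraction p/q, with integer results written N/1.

Shared (l₁,l₂,l₃)=(4,2,2): N and (l;000)² cancel in I_A²/I_B².
A: Δ = 4!·4!·0!/9! = 1/630; Racah Σ t=0..0: t=0:+1/144 = 1/144; ⇒ 3j(4 2 2; 1 -2 1)² = 1/126, sgn -1
B: Δ = 4!·4!·0!/9! = 1/630; Racah Σ t=1..1: t=1:−1/36 = -1/36; ⇒ 3j(4 2 2; 2 -1 -1)² = 4/63, sgn +1
I_A²/I_B² = (1/126)/(4/63) = 1/8

1/8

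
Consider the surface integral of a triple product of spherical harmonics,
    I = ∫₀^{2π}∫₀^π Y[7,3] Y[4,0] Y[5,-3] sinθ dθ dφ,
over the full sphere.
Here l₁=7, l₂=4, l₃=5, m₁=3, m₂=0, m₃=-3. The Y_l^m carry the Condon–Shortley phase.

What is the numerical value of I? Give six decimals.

m-sum 0 ✓  L=16 even ✓  3≤5≤11 ✓
Π(2lᵢ+1) = 15×9×11 = 1485
triangle coeff Δ(7,4,5) = 1/6126120
Σ_t [2,4]: t=2:+1/69120 t=3:−1/20736 t=4:+1/69120 = -1/51840
(3j)²=280/21879 [(7 4 5; 0 0 0)], sign=+1
Σ_t [2,4]: t=2:+1/138240 t=3:−1/181440 t=4:+1/3870720 = 23/11612160
(3j)²=529/204204 [(7 4 5; 3 0 -3)], sign=+1
⇒ 4πI² = 26450/537251
I = (+1)√(26450/537251/(4π)) = 0.06259207

0.062592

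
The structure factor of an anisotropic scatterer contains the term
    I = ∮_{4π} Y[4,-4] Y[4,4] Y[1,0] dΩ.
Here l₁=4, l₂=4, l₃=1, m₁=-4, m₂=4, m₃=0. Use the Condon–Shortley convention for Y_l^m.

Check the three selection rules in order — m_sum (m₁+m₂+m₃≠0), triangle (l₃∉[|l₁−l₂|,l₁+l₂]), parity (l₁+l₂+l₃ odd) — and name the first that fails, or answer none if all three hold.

parity

m₁+m₂+m₃ = -4 + 4 + 0 = 0  ✓
triangle: |4−4|=0 ≤ l₃=1 ≤ 4+4=8  ✓
parity: l₁+l₂+l₃ = 9 is odd  ✗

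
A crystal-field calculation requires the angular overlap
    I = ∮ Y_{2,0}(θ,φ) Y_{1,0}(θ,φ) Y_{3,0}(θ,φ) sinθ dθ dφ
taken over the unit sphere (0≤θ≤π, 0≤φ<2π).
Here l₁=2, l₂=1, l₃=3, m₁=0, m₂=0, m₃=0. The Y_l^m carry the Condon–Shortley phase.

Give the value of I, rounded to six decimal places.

Rules hold: Σm=0, L=6 even, 1≤3≤3.
N = 5·3·7 = 105
Δ = 0!·4!·2!/7! = 1/105
Racah Σ t=0..0: t=0:+1/4 = 1/4
⇒ 3j(2 1 3; 0 0 0)² = 3/35, sgn -1
(m-triple is (0,0,0) — same symbol as above.)
4πI² = N·(3j₀)²·(3jₘ)² = 27/35
I = +1·√(0.771429/4π) = 0.24776670

0.247767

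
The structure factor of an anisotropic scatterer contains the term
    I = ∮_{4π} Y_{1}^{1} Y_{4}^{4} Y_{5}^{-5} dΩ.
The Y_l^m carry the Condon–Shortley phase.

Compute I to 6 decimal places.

m-sum 0 ✓  L=10 even ✓  3≤5≤5 ✓
Π(2lᵢ+1) = 3×9×11 = 297
triangle coeff Δ(1,4,5) = 1/495
Σ_t [0,0]: t=0:+1/576 = 1/576
(3j)²=5/99 [(1 4 5; 0 0 0)], sign=-1
Σ_t [0,0]: t=0:+1/80640 = 1/80640
(3j)²=1/11 [(1 4 5; 1 4 -5)], sign=+1
⇒ 4πI² = 15/11
I = (-1)√(15/11/(4π)) = -0.32941575

-0.329416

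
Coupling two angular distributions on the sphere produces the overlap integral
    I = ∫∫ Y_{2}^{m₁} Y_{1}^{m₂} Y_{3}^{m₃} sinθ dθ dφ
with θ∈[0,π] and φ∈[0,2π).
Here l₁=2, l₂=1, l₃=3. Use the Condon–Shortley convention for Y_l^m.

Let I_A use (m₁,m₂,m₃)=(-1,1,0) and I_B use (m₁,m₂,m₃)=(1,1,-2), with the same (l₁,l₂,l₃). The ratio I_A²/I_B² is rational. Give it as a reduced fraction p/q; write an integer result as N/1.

Shared (l₁,l₂,l₃)=(2,1,3): N and (l;000)² cancel in I_A²/I_B².
A: Δ = 0!·4!·2!/7! = 1/105; Racah Σ t=0..0: t=0:+1/12 = 1/12; ⇒ 3j(2 1 3; -1 1 0)² = 1/35, sgn -1
B: Δ = 0!·4!·2!/7! = 1/105; Racah Σ t=0..0: t=0:+1/12 = 1/12; ⇒ 3j(2 1 3; 1 1 -2)² = 2/21, sgn -1
I_A²/I_B² = (1/35)/(2/21) = 3/10

3/10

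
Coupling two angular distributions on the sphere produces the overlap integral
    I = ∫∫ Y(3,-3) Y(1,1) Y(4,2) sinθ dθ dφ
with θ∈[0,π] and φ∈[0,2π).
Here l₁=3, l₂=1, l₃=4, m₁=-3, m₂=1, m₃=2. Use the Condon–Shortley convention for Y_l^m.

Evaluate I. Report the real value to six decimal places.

Checks pass: Σm=0; 8 even; l₃=4∈[2,4].
(2·3+1)(2·1+1)(2·4+1) = 189
Δ: 0! 6! 2! / 9! → 1/252
sum: t=0:+1/36 = 1/36
3j²(3 1 4; 0 0 0) = Δ·Π!·Σ² = 4/63  (sign +1)
sum: t=0:+1/1440 = 1/1440
3j²(3 1 4; -3 1 2) = Δ·Π!·Σ² = 1/252  (sign +1)
combine: 4πI² = 189·4/63·1/252 = 1/21
take √, sign +1: I = 0.06155813

0.061558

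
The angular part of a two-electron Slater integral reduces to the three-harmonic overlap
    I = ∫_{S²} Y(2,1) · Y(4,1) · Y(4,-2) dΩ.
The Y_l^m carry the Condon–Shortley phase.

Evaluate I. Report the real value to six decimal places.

m-sum 0 ✓  L=10 even ✓  2≤4≤6 ✓
Π(2lᵢ+1) = 5×9×9 = 405
triangle coeff Δ(2,4,4) = 1/13860
Σ_t [0,2]: t=0:+1/192 t=1:−1/36 t=2:+1/192 = -5/288
(3j)²=20/693 [(2 4 4; 0 0 0)], sign=-1
Σ_t [0,1]: t=0:+1/240 t=1:−1/96 = -1/160
(3j)²=27/1540 [(2 4 4; 1 1 -2)], sign=-1
⇒ 4πI² = 1215/5929
I = (+1)√(1215/5929/(4π)) = 0.12770047

0.127700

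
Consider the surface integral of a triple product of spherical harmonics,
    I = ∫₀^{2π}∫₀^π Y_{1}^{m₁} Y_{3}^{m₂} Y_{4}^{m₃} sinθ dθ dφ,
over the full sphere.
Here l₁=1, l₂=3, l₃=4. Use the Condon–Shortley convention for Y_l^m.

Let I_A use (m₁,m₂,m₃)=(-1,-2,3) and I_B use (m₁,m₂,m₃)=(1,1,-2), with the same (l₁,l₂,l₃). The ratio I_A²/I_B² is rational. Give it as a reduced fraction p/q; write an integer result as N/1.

7/5

Shared (l₁,l₂,l₃)=(1,3,4): N and (l;000)² cancel in I_A²/I_B².
A: Δ = 0!·2!·6!/9! = 1/252; Racah Σ t=0..0: t=0:+1/240 = 1/240; ⇒ 3j(1 3 4; -1 -2 3)² = 1/12, sgn -1
B: Δ = 0!·2!·6!/9! = 1/252; Racah Σ t=0..0: t=0:+1/96 = 1/96; ⇒ 3j(1 3 4; 1 1 -2)² = 5/84, sgn +1
I_A²/I_B² = (1/12)/(5/84) = 7/5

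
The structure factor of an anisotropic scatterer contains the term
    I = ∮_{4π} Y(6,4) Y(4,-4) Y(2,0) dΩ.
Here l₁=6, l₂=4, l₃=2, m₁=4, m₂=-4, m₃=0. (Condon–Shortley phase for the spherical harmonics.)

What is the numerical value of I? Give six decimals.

0.106690

m-sum 0 ✓  L=12 even ✓  2≤2≤10 ✓
Π(2lᵢ+1) = 13×9×5 = 585
triangle coeff Δ(6,4,2) = 1/6435
Σ_t [4,4]: t=4:+1/2304 = 1/2304
(3j)²=5/143 [(6 4 2; 0 0 0)], sign=+1
Σ_t [0,0]: t=0:+1/161280 = 1/161280
(3j)²=1/143 [(6 4 2; 4 -4 0)], sign=+1
⇒ 4πI² = 225/1573
I = (+1)√(225/1573/(4π)) = 0.10668957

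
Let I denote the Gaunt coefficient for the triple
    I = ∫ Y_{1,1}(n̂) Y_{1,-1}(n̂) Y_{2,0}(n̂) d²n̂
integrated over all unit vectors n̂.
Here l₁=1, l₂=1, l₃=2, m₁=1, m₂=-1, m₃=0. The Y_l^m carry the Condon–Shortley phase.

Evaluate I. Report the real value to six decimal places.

m-sum 0 ✓  L=4 even ✓  0≤2≤2 ✓
Π(2lᵢ+1) = 3×3×5 = 45
triangle coeff Δ(1,1,2) = 1/30
Σ_t [0,0]: t=0:+1/1 = 1/1
(3j)²=2/15 [(1 1 2; 0 0 0)], sign=+1
Σ_t [0,0]: t=0:+1/4 = 1/4
(3j)²=1/30 [(1 1 2; 1 -1 0)], sign=+1
⇒ 4πI² = 1/5
I = (+1)√(1/5/(4π)) = 0.12615663

0.126157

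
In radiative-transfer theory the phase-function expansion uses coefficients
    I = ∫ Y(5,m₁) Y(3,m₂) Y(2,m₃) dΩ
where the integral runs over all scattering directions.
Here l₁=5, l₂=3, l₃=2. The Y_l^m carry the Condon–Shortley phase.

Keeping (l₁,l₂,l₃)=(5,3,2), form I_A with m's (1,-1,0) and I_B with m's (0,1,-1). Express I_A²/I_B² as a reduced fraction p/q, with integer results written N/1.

9/5

l's match ⇒ only the (l;m) 3-j factors differ between A and B.
A: triangle coeff Δ(5,3,2) = 1/2310; Σ_t [2,2]: t=2:+1/192 = 1/192; (3j)²=3/77 [(5 3 2; 1 -1 0)], sign=+1
B: triangle coeff Δ(5,3,2) = 1/2310; Σ_t [4,4]: t=4:+1/288 = 1/288; (3j)²=5/231 [(5 3 2; 0 1 -1)], sign=-1
I_A²/I_B² = (3/77)/(5/231) = 9/5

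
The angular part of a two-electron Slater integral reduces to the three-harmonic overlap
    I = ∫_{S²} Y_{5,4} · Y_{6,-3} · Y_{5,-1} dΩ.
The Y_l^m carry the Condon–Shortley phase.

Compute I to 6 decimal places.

Checks pass: Σm=0; 16 even; l₃=5∈[1,11].
(2·5+1)(2·6+1)(2·5+1) = 1573
Δ: 6! 4! 6! / 17! → 1/28588560
sum: t=1:−1/345600 t=2:+1/13824 t=3:−1/5184 t=4:+1/13824 t=5:−1/345600 = -7/129600
3j²(5 6 5; 0 0 0) = Δ·Π!·Σ² = 80/7293  (sign +1)
sum: t=0:+1/155520 t=1:−1/138240 = -1/1244160
3j²(5 6 5; 4 -3 -1) = Δ·Π!·Σ² = 3/9724  (sign -1)
combine: 4πI² = 1573·80/7293·3/9724 = 20/3757
take √, sign -1: I = -0.02058209

-0.020582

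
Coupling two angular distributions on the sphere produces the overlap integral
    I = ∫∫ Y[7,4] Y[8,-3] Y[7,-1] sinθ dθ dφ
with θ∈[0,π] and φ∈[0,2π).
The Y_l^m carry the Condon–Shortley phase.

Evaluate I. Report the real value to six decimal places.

-0.025190

Checks pass: Σm=0; 22 even; l₃=7∈[1,15].
(2·7+1)(2·8+1)(2·7+1) = 3825
Δ: 8! 6! 8! / 23! → 1/22086194130
sum: t=1:−1/18289152000 t=2:+1/248832000 t=3:−1/24883200 t=4:+1/11943936 t=5:−1/24883200 t=6:+1/248832000 t=7:−1/18289152000 = 11/975421440
3j²(7 8 7; 0 0 0) = Δ·Π!·Σ² = 1750/289731  (sign -1)
sum: t=0:+1/1045094400 t=1:−1/139345920 t=2:+1/124416000 t=3:−1/746496000 = 1/2090188800
3j²(7 8 7; 4 -3 -1) = Δ·Π!·Σ² = 100/289731  (sign +1)
combine: 4πI² = 3825·1750/289731·100/289731 = 4375000/548653937
take √, sign -1: I = -0.02519039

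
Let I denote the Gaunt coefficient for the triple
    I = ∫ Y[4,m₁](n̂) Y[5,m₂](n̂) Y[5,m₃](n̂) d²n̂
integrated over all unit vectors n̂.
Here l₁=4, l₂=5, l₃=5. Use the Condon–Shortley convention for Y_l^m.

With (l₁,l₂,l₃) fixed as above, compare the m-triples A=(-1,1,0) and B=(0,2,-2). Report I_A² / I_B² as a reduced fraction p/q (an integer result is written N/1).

6/1

Same 4,5,5: normalisation and zero-m 3j drop out of the ratio.
A: Δ: 4! 4! 6! / 15! → 1/3153150; sum: t=1:−1/17280 t=2:+1/1152 t=3:−1/864 t=4:+1/6912 = -7/34560; 3j²(4 5 5; -1 1 0) = Δ·Π!·Σ² = 1/429  (sign +1)
B: Δ: 4! 4! 6! / 15! → 1/3153150; sum: t=1:−1/25920 t=2:+1/1920 t=3:−1/1728 t=4:+1/20736 = -1/20736; 3j²(4 5 5; 0 2 -2) = Δ·Π!·Σ² = 1/2574  (sign +1)
I_A²/I_B² = (1/429)/(1/2574) = 6/1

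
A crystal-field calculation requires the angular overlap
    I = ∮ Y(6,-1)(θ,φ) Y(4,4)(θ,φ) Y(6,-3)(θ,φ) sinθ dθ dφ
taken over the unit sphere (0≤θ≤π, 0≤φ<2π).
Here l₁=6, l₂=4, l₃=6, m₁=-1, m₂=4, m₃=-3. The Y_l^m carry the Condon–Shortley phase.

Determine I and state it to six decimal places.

-0.167630

m-sum 0 ✓  L=16 even ✓  2≤6≤10 ✓
Π(2lᵢ+1) = 13×9×13 = 1521
triangle coeff Δ(6,4,6) = 1/15315300
Σ_t [0,4]: t=0:+1/829440 t=1:−1/25920 t=2:+1/9216 t=3:−1/25920 t=4:+1/829440 = 7/207360
(3j)²=28/2431 [(6 4 6; 0 0 0)], sign=+1
Σ_t [4,4]: t=4:+1/414720 = 1/414720
(3j)²=49/2431 [(6 4 6; -1 4 -3)], sign=-1
⇒ 4πI² = 12348/34969
I = (-1)√(12348/34969/(4π)) = -0.16763001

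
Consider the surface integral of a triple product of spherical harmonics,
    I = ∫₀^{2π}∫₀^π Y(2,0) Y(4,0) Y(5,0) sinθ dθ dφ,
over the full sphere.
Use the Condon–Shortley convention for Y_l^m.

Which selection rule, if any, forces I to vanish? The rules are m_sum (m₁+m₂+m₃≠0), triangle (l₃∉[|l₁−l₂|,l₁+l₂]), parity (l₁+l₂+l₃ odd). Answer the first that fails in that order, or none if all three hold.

parity

m₁+m₂+m₃ = 0 + 0 + 0 = 0  ✓
triangle: |2−4|=2 ≤ l₃=5 ≤ 2+4=6  ✓
parity: l₁+l₂+l₃ = 11 is odd  ✗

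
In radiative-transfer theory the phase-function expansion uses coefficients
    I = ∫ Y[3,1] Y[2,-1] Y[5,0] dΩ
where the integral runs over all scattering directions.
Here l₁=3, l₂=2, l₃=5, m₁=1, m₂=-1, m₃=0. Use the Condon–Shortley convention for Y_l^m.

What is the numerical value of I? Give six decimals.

Checks pass: Σm=0; 10 even; l₃=5∈[1,5].
(2·3+1)(2·2+1)(2·5+1) = 385
Δ: 0! 6! 4! / 11! → 1/2310
sum: t=0:+1/144 = 1/144
3j²(3 2 5; 0 0 0) = Δ·Π!·Σ² = 10/231  (sign -1)
sum: t=0:+1/288 = 1/288
3j²(3 2 5; 1 -1 0) = Δ·Π!·Σ² = 5/231  (sign -1)
combine: 4πI² = 385·10/231·5/231 = 250/693
take √, sign +1: I = 0.16943318

0.169433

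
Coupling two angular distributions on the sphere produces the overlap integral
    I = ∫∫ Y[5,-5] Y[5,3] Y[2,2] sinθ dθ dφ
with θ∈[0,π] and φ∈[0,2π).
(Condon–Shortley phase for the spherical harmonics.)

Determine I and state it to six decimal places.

0.088588

Checks pass: Σm=0; 12 even; l₃=2∈[0,10].
(2·5+1)(2·5+1)(2·2+1) = 605
Δ: 8! 2! 2! / 13! → 1/38610
sum: t=3:−1/2880 t=4:+1/576 t=5:−1/2880 = 1/960
3j²(5 5 2; 0 0 0) = Δ·Π!·Σ² = 10/429  (sign +1)
sum: t=8:+1/161280 = 1/161280
3j²(5 5 2; -5 3 2) = Δ·Π!·Σ² = 1/143  (sign +1)
combine: 4πI² = 605·10/429·1/143 = 50/507
take √, sign +1: I = 0.08858824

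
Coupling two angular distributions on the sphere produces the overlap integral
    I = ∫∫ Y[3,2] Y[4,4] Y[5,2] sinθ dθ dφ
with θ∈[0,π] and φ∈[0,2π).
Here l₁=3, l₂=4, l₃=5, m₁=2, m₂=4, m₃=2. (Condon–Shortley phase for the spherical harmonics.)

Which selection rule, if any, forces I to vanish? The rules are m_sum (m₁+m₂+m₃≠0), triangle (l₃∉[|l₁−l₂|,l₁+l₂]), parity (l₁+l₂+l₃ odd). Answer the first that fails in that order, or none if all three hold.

m₁+m₂+m₃ = 2 + 4 + 2 = 8  ✗
triangle: |3−4|=1 ≤ l₃=5 ≤ 3+4=7
parity: l₁+l₂+l₃ = 12 is even

m_sum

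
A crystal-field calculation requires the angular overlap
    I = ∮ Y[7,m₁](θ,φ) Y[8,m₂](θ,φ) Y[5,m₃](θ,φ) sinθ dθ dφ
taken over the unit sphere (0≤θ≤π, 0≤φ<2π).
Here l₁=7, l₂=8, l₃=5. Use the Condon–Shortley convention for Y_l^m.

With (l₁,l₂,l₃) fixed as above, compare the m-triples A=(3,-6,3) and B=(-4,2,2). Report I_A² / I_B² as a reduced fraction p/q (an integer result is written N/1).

585/14

Same 7,8,5: normalisation and zero-m 3j drop out of the ratio.
A: Δ: 10! 4! 6! / 21! → 1/814773960; sum: t=0:+1/4180377600 t=1:−1/261273600 t=2:+1/232243200 = 1/1393459200; 3j²(7 8 5; 3 -6 3) = Δ·Π!·Σ² = 1/1292  (sign +1)
B: Δ: 10! 4! 6! / 21! → 1/814773960; sum: t=7:−1/26127360 t=8:+1/23224320 t=9:−1/174182400 t=10:+1/15676416000 = -1/1119744000; 3j²(7 8 5; -4 2 2) = Δ·Π!·Σ² = 7/377910  (sign +1)
I_A²/I_B² = (1/1292)/(7/377910) = 585/14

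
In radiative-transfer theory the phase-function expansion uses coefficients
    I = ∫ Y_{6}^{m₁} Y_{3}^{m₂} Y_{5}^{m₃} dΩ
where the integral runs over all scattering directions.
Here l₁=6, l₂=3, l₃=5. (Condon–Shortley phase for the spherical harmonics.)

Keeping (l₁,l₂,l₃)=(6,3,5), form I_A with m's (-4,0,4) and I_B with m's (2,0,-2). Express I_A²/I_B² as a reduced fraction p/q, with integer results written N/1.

45/8

Same 6,3,5: normalisation and zero-m 3j drop out of the ratio.
A: Δ: 4! 8! 2! / 15! → 1/675675; sum: t=2:+1/161280 t=3:−1/60480 = -1/96768; 3j²(6 3 5; -4 0 4) = Δ·Π!·Σ² = 15/1001  (sign +1)
B: Δ: 4! 8! 2! / 15! → 1/675675; sum: t=1:−1/8640 t=2:+1/5760 t=3:−1/60480 = 1/24192; 3j²(6 3 5; 2 0 -2) = Δ·Π!·Σ² = 8/3003  (sign -1)
I_A²/I_B² = (15/1001)/(8/3003) = 45/8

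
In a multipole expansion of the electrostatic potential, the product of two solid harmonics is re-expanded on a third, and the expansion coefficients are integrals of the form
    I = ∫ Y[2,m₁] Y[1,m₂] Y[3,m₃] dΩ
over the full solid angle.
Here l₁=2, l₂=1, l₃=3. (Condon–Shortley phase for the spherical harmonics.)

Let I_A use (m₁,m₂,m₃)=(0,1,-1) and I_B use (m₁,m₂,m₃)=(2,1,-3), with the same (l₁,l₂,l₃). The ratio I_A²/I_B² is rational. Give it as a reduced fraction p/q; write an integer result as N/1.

Same 2,1,3: normalisation and zero-m 3j drop out of the ratio.
A: Δ: 0! 4! 2! / 7! → 1/105; sum: t=0:+1/8 = 1/8; 3j²(2 1 3; 0 1 -1) = Δ·Π!·Σ² = 2/35  (sign +1)
B: Δ: 0! 4! 2! / 7! → 1/105; sum: t=0:+1/48 = 1/48; 3j²(2 1 3; 2 1 -3) = Δ·Π!·Σ² = 1/7  (sign +1)
I_A²/I_B² = (2/35)/(1/7) = 2/5

2/5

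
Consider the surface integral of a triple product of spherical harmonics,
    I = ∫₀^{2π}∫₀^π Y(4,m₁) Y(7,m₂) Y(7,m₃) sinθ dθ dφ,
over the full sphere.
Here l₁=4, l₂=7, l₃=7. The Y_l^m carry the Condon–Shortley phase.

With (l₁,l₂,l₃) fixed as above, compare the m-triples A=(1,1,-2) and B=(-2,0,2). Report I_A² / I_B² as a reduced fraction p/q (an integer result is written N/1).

12321/15463

Shared (l₁,l₂,l₃)=(4,7,7): N and (l;000)² cancel in I_A²/I_B².
A: Δ = 4!·4!·10!/19! = 1/58198140; Racah Σ t=0..3: t=0:+1/11612160 t=1:−1/725760 t=2:+1/414720 t=3:−1/2073600 = 37/58060800; ⇒ 3j(4 7 7; 1 1 -2)² = 4107/646646, sgn -1
B: Δ = 4!·4!·10!/19! = 1/58198140; Racah Σ t=2..4: t=2:+1/1382400 t=3:−1/622080 t=4:+1/2903040 = -47/87091200; ⇒ 3j(4 7 7; -2 0 2)² = 2209/277134, sgn +1
I_A²/I_B² = (4107/646646)/(2209/277134) = 12321/15463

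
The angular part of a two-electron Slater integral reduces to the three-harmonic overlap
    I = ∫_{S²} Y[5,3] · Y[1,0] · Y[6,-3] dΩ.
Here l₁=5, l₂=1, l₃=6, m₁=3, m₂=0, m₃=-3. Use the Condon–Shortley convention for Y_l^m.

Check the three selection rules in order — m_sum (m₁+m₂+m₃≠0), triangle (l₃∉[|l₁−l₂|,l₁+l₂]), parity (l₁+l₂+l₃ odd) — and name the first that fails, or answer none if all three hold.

none

azimuthal sum: 3 + 0 − 3 = 0  ✓
4 ≤ 6 ≤ 6 (triangle on l)  ✓
L = 5 + 1 + 6 = 12 (even)  ✓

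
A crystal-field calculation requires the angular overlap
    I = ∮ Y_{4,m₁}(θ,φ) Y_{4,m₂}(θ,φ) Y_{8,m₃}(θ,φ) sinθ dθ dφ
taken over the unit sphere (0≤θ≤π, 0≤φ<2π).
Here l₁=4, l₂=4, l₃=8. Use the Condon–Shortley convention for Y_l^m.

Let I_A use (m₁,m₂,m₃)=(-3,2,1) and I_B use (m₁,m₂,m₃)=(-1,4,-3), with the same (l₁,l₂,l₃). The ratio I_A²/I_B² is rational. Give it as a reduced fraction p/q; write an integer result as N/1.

Shared (l₁,l₂,l₃)=(4,4,8): N and (l;000)² cancel in I_A²/I_B².
A: Δ = 0!·8!·8!/17! = 1/218790; Racah Σ t=0..0: t=0:+1/7257600 = 1/7257600; ⇒ 3j(4 4 8; -3 2 1)² = 14/12155, sgn -1
B: Δ = 0!·8!·8!/17! = 1/218790; Racah Σ t=0..0: t=0:+1/29030400 = 1/29030400; ⇒ 3j(4 4 8; -1 4 -3)² = 1/1326, sgn -1
I_A²/I_B² = (14/12155)/(1/1326) = 84/55

84/55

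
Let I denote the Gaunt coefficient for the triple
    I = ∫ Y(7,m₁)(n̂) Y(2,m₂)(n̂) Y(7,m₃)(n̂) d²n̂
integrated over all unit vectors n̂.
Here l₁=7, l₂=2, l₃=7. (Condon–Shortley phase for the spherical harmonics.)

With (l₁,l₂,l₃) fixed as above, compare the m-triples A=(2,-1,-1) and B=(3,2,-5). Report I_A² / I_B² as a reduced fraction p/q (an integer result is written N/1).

Shared (l₁,l₂,l₃)=(7,2,7): N and (l;000)² cancel in I_A²/I_B².
A: Δ = 2!·12!·2!/17! = 1/185640; Racah Σ t=0..1: t=0:+1/1209600 t=1:−1/1935360 = 1/3225600; ⇒ 3j(7 2 7; 2 -1 -1)² = 243/61880, sgn +1
B: Δ = 2!·12!·2!/17! = 1/185640; Racah Σ t=2..2: t=2:+1/29030400 = 1/29030400; ⇒ 3j(7 2 7; 3 2 -5)² = 99/7735, sgn +1
I_A²/I_B² = (243/61880)/(99/7735) = 27/88

27/88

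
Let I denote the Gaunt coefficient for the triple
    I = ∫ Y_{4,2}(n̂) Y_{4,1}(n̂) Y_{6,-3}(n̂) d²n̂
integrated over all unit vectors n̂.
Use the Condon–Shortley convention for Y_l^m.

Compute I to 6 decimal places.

-0.103072

Rules hold: Σm=0, L=14 even, 0≤6≤8.
N = 9·9·13 = 1053
Δ = 2!·6!·6!/15! = 1/1261260
Racah Σ t=0..2: t=0:+1/4608 t=1:−1/1296 t=2:+1/4608 = -7/20736
⇒ 3j(4 4 6; 0 0 0)² = 20/1287, sgn -1
Racah Σ t=0..2: t=0:+1/11520 t=1:−1/5760 t=2:+1/51840 = -7/103680
⇒ 3j(4 4 6; 2 1 -3)² = 7/858, sgn +1
4πI² = N·(3j₀)²·(3jₘ)² = 210/1573
I = -1·√(0.133503/4π) = -0.10307192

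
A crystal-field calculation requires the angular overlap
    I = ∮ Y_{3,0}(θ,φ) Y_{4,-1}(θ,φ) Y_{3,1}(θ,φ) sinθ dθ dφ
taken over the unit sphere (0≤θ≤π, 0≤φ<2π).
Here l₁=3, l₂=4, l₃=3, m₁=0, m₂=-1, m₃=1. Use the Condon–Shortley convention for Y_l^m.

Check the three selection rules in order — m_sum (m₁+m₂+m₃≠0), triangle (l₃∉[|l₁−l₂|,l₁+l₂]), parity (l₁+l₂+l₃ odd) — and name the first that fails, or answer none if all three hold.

azimuthal sum: 0 − 1 + 1 = 0  ✓
1 ≤ 3 ≤ 7 (triangle on l)  ✓
L = 3 + 4 + 3 = 10 (even)  ✓

none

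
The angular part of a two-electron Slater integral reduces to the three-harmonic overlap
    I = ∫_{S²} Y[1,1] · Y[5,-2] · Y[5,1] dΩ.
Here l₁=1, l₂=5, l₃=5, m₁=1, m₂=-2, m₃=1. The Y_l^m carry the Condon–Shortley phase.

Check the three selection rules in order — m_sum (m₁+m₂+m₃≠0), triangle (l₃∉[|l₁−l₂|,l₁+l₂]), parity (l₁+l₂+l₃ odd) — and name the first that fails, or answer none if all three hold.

Σmᵢ = 0  ✓
l₃∈[|l₁−l₂|,l₁+l₂]=[4,6], have l₃=5  ✓
Σlᵢ = 11 ⇒ odd  ✗

parity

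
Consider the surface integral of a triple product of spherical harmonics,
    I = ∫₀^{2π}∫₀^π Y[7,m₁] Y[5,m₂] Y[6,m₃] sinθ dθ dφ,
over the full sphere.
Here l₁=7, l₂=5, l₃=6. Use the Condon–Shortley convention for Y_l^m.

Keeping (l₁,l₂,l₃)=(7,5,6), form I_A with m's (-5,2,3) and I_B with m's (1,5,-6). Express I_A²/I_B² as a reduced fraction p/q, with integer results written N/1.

Shared (l₁,l₂,l₃)=(7,5,6): N and (l;000)² cancel in I_A²/I_B².
A: Δ = 6!·8!·4!/19! = 1/174594420; Racah Σ t=4..6: t=4:+1/11612160 t=5:−1/2419200 t=6:+1/6220800 = -29/174182400; ⇒ 3j(7 5 6; -5 2 3)² = 841/83980, sgn +1
B: Δ = 6!·8!·4!/19! = 1/174594420; Racah Σ t=6..6: t=6:+1/696729600 = 1/696729600; ⇒ 3j(7 5 6; 1 5 -6)² = 5/8398, sgn +1
I_A²/I_B² = (841/83980)/(5/8398) = 841/50

841/50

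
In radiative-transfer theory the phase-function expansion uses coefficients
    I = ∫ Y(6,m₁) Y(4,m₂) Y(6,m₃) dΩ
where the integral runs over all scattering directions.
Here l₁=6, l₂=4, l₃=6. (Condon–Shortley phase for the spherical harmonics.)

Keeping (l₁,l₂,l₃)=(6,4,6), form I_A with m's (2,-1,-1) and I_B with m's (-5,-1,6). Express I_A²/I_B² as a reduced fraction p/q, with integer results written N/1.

Same 6,4,6: normalisation and zero-m 3j drop out of the ratio.
A: Δ: 4! 8! 4! / 17! → 1/15315300; sum: t=0:+1/82944 t=1:−1/17280 t=2:+1/34560 t=3:−1/725760 = -53/2903040; 3j²(6 4 6; 2 -1 -1) = Δ·Π!·Σ² = 2809/306306  (sign +1)
B: Δ: 4! 8! 4! / 17! → 1/15315300; sum: t=3:−1/5806080 = -1/5806080; 3j²(6 4 6; -5 -1 6) = Δ·Π!·Σ² = 165/6188  (sign -1)
I_A²/I_B² = (2809/306306)/(165/6188) = 5618/16335

5618/16335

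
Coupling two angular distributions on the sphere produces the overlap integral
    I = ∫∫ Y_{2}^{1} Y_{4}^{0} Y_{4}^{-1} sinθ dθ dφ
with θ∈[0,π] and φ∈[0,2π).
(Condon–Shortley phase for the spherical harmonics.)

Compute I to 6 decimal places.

Rules hold: Σm=0, L=10 even, 2≤4≤6.
N = 5·9·9 = 405
Δ = 2!·2!·6!/11! = 1/13860
Racah Σ t=0..2: t=0:+1/192 t=1:−1/36 t=2:+1/192 = -5/288
⇒ 3j(2 4 4; 0 0 0)² = 20/693, sgn -1
Racah Σ t=0..1: t=0:+1/96 t=1:−1/72 = -1/288
⇒ 3j(2 4 4; 1 0 -1)² = 1/462, sgn +1
4πI² = N·(3j₀)²·(3jₘ)² = 150/5929
I = -1·√(0.0252994/4π) = -0.04486937

-0.044869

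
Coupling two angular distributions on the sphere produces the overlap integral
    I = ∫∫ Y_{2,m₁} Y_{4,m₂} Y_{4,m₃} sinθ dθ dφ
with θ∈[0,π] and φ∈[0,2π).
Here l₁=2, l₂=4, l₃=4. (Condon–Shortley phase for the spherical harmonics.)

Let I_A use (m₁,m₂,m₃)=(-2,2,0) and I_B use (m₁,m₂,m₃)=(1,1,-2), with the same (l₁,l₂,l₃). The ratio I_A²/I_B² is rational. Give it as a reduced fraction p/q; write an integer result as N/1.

20/9

Shared (l₁,l₂,l₃)=(2,4,4): N and (l;000)² cancel in I_A²/I_B².
A: Δ = 2!·2!·6!/11! = 1/13860; Racah Σ t=2..2: t=2:+1/192 = 1/192; ⇒ 3j(2 4 4; -2 2 0)² = 3/77, sgn +1
B: Δ = 2!·2!·6!/11! = 1/13860; Racah Σ t=0..1: t=0:+1/240 t=1:−1/96 = -1/160; ⇒ 3j(2 4 4; 1 1 -2)² = 27/1540, sgn -1
I_A²/I_B² = (3/77)/(27/1540) = 20/9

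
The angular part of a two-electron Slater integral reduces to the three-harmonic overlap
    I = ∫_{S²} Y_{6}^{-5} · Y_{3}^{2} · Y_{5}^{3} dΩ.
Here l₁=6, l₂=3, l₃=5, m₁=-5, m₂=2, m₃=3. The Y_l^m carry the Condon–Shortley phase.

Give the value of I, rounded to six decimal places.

Checks pass: Σm=0; 14 even; l₃=5∈[3,9].
(2·6+1)(2·3+1)(2·5+1) = 1001
Δ: 4! 8! 2! / 15! → 1/675675
sum: t=1:−1/8640 t=2:+1/2304 t=3:−1/8640 = 7/34560
3j²(6 3 5; 0 0 0) = Δ·Π!·Σ² = 7/429  (sign -1)
sum: t=3:−1/483840 t=4:+1/120960 = 1/161280
3j²(6 3 5; -5 2 3) = Δ·Π!·Σ² = 2/91  (sign +1)
combine: 4πI² = 1001·7/429·2/91 = 14/39
take √, sign -1: I = -0.16901560

-0.169016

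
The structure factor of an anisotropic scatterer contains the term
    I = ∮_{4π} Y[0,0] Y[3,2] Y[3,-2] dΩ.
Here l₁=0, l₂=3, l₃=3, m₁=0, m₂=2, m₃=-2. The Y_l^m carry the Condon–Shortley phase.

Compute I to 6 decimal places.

Checks pass: Σm=0; 6 even; l₃=3∈[3,3].
(2·0+1)(2·3+1)(2·3+1) = 49
Δ: 0! 0! 6! / 7! → 1/7
sum: t=0:+1/36 = 1/36
3j²(0 3 3; 0 0 0) = Δ·Π!·Σ² = 1/7  (sign -1)
sum: t=0:+1/120 = 1/120
3j²(0 3 3; 0 2 -2) = Δ·Π!·Σ² = 1/7  (sign -1)
combine: 4πI² = 49·1/7·1/7 = 1/1
take √, sign +1: I = 0.28209479

0.282095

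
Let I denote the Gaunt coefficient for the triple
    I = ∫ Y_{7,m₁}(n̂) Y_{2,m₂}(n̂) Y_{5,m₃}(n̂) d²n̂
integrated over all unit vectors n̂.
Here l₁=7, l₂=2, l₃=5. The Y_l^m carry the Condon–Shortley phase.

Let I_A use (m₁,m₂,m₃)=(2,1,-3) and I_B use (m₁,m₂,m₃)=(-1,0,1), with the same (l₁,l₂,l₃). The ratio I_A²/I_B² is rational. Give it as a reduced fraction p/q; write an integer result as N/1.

Shared (l₁,l₂,l₃)=(7,2,5): N and (l;000)² cancel in I_A²/I_B².
A: Δ = 4!·10!·0!/15! = 1/15015; Racah Σ t=3..3: t=3:−1/483840 = -1/483840; ⇒ 3j(7 2 5; 2 1 -3)² = 6/1001, sgn -1
B: Δ = 4!·10!·0!/15! = 1/15015; Racah Σ t=2..2: t=2:+1/69120 = 1/69120; ⇒ 3j(7 2 5; -1 0 1)² = 4/143, sgn +1
I_A²/I_B² = (6/1001)/(4/143) = 3/14

3/14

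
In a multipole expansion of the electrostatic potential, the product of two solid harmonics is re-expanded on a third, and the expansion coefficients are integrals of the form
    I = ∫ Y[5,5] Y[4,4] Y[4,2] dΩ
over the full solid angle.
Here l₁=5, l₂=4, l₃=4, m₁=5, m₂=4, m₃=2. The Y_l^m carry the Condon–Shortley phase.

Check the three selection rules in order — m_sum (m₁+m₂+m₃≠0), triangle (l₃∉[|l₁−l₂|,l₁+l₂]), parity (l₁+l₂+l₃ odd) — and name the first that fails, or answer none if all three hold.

m_sum

azimuthal sum: 5 + 4 + 2 = 11  ✗
1 ≤ 4 ≤ 9 (triangle on l)
L = 5 + 4 + 4 = 13 (odd)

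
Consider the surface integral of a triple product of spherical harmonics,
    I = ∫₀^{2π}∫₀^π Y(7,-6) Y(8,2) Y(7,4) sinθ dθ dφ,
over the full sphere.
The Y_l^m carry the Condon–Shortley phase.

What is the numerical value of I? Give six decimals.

Rules hold: Σm=0, L=22 even, 1≤7≤15.
N = 15·17·15 = 3825
Δ = 8!·6!·8!/23! = 1/22086194130
Racah Σ t=1..7: t=1:−1/18289152000 t=2:+1/248832000 t=3:−1/24883200 t=4:+1/11943936 t=5:−1/24883200 t=6:+1/248832000 t=7:−1/18289152000 = 11/975421440
⇒ 3j(7 8 7; 0 0 0)² = 1750/289731, sgn -1
Racah Σ t=7..8: t=7:−1/2612736000 t=8:+1/6967296000 = -1/4180377600
⇒ 3j(7 8 7; -6 2 4)² = 75/7429, sgn +1
4πI² = N·(3j₀)²·(3jₘ)² = 9843750/42204149
I = -1·√(0.233241/4π) = -0.13623785

-0.136238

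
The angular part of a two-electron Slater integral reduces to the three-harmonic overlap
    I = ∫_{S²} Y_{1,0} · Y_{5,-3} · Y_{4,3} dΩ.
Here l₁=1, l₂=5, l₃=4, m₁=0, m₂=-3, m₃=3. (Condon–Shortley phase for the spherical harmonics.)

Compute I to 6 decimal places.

-0.196426

m-sum 0 ✓  L=10 even ✓  4≤4≤6 ✓
Π(2lᵢ+1) = 3×11×9 = 297
triangle coeff Δ(1,5,4) = 1/495
Σ_t [1,1]: t=1:−1/576 = -1/576
(3j)²=5/99 [(1 5 4; 0 0 0)], sign=-1
Σ_t [1,1]: t=1:−1/5040 = -1/5040
(3j)²=16/495 [(1 5 4; 0 -3 3)], sign=+1
⇒ 4πI² = 16/33
I = (-1)√(16/33/(4π)) = -0.19642560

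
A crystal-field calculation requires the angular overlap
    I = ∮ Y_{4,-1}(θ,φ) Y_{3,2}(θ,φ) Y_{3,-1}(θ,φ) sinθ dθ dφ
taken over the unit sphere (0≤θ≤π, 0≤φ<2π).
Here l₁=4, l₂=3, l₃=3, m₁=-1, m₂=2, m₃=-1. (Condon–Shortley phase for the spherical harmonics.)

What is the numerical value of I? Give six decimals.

0.145070

Rules hold: Σm=0, L=10 even, 1≤3≤7.
N = 9·7·7 = 441
Δ = 4!·4!·2!/11! = 1/34650
Racah Σ t=1..3: t=1:−1/72 t=2:+1/16 t=3:−1/72 = 5/144
⇒ 3j(4 3 3; 0 0 0)² = 2/77, sgn -1
Racah Σ t=3..4: t=3:−1/48 t=4:+1/144 = -1/72
⇒ 3j(4 3 3; -1 2 -1)² = 16/693, sgn -1
4πI² = N·(3j₀)²·(3jₘ)² = 32/121
I = +1·√(0.264463/4π) = 0.14506992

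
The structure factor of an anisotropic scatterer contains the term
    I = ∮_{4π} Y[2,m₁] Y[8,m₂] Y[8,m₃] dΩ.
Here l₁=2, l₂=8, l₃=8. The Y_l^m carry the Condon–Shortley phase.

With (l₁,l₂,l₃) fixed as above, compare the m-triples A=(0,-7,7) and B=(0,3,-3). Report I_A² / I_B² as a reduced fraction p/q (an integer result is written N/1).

Shared (l₁,l₂,l₃)=(2,8,8): N and (l;000)² cancel in I_A²/I_B².
A: Δ = 2!·2!·14!/19! = 1/348840; Racah Σ t=0..1: t=0:+1/24908083200 t=1:−1/87178291200 = 1/34871316480; ⇒ 3j(2 8 8; 0 -7 7)² = 125/7752, sgn -1
B: Δ = 2!·2!·14!/19! = 1/348840; Racah Σ t=0..2: t=0:+1/958003200 t=1:−1/87091200 t=2:+1/174182400 = -1/212889600; ⇒ 3j(2 8 8; 0 3 -3)² = 15/2584, sgn +1
I_A²/I_B² = (125/7752)/(15/2584) = 25/9

25/9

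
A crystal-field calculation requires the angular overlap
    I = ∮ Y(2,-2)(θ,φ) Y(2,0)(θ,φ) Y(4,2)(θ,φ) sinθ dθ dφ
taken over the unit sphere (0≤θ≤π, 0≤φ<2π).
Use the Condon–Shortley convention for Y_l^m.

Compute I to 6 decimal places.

Checks pass: Σm=0; 8 even; l₃=4∈[0,4].
(2·2+1)(2·2+1)(2·4+1) = 225
Δ: 0! 4! 4! / 9! → 1/630
sum: t=0:+1/16 = 1/16
3j²(2 2 4; 0 0 0) = Δ·Π!·Σ² = 2/35  (sign +1)
sum: t=0:+1/96 = 1/96
3j²(2 2 4; -2 0 2) = Δ·Π!·Σ² = 1/42  (sign +1)
combine: 4πI² = 225·2/35·1/42 = 15/49
take √, sign +1: I = 0.15607835

0.156078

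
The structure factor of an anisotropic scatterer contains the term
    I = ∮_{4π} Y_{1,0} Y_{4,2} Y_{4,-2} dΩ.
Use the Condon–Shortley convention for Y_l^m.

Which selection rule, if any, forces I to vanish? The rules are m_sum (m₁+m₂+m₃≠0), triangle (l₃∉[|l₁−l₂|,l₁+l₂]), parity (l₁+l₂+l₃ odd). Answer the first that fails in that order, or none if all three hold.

parity

azimuthal sum: 0 + 2 − 2 = 0  ✓
3 ≤ 4 ≤ 5 (triangle on l)  ✓
L = 1 + 4 + 4 = 9 (odd)  ✗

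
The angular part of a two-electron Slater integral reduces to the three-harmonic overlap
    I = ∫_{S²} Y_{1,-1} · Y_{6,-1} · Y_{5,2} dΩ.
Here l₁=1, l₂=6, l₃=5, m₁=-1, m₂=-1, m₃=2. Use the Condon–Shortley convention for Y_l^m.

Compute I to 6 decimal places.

Rules hold: Σm=0, L=12 even, 5≤5≤7.
N = 3·13·11 = 429
Δ = 2!·0!·10!/13! = 1/858
Racah Σ t=1..1: t=1:−1/14400 = -1/14400
⇒ 3j(1 6 5; 0 0 0)² = 6/143, sgn +1
Racah Σ t=2..2: t=2:+1/60480 = 1/60480
⇒ 3j(1 6 5; -1 -1 2)² = 5/429, sgn -1
4πI² = N·(3j₀)²·(3jₘ)² = 30/143
I = -1·√(0.20979/4π) = -0.12920749

-0.129207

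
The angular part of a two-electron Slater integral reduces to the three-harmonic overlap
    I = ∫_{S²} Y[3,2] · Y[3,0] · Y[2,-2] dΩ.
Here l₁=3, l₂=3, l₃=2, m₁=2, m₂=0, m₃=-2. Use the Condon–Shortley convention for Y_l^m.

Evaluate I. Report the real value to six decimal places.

-0.188063

Rules hold: Σm=0, L=8 even, 0≤2≤6.
N = 7·7·5 = 245
Δ = 4!·2!·2!/9! = 1/3780
Racah Σ t=1..3: t=1:−1/24 t=2:+1/4 t=3:−1/24 = 1/6
⇒ 3j(3 3 2; 0 0 0)² = 4/105, sgn +1
Racah Σ t=1..1: t=1:−1/24 = -1/24
⇒ 3j(3 3 2; 2 0 -2)² = 1/21, sgn -1
4πI² = N·(3j₀)²·(3jₘ)² = 4/9
I = -1·√(0.444444/4π) = -0.18806319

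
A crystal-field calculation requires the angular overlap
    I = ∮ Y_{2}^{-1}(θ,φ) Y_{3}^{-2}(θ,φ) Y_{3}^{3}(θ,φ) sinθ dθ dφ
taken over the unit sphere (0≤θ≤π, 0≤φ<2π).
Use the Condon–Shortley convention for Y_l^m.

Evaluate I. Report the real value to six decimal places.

-0.210261

Rules hold: Σm=0, L=8 even, 1≤3≤5.
N = 5·7·7 = 245
Δ = 2!·2!·4!/9! = 1/3780
Racah Σ t=0..2: t=0:+1/24 t=1:−1/4 t=2:+1/24 = -1/6
⇒ 3j(2 3 3; 0 0 0)² = 4/105, sgn +1
Racah Σ t=1..1: t=1:−1/48 = -1/48
⇒ 3j(2 3 3; -1 -2 3)² = 5/84, sgn -1
4πI² = N·(3j₀)²·(3jₘ)² = 5/9
I = -1·√(0.555556/4π) = -0.21026104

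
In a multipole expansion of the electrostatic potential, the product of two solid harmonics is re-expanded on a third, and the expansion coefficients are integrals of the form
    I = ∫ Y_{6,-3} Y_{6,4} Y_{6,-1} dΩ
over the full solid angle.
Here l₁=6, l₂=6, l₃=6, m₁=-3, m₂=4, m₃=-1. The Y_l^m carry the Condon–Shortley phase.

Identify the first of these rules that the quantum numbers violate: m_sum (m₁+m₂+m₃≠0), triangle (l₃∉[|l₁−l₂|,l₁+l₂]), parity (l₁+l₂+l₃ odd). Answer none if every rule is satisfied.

none

Σmᵢ = 0  ✓
l₃∈[|l₁−l₂|,l₁+l₂]=[0,12], have l₃=6  ✓
Σlᵢ = 18 ⇒ even  ✓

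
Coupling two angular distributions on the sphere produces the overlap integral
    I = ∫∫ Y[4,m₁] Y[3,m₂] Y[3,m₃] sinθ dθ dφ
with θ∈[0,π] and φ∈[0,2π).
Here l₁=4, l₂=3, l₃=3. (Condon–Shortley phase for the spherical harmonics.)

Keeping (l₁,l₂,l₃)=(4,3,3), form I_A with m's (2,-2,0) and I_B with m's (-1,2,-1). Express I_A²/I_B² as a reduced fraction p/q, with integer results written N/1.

Shared (l₁,l₂,l₃)=(4,3,3): N and (l;000)² cancel in I_A²/I_B².
A: Δ = 4!·4!·2!/11! = 1/34650; Racah Σ t=0..1: t=0:+1/96 t=1:−1/72 = -1/288; ⇒ 3j(4 3 3; 2 -2 0)² = 1/462, sgn +1
B: Δ = 4!·4!·2!/11! = 1/34650; Racah Σ t=3..4: t=3:−1/48 t=4:+1/144 = -1/72; ⇒ 3j(4 3 3; -1 2 -1)² = 16/693, sgn -1
I_A²/I_B² = (1/462)/(16/693) = 3/32

3/32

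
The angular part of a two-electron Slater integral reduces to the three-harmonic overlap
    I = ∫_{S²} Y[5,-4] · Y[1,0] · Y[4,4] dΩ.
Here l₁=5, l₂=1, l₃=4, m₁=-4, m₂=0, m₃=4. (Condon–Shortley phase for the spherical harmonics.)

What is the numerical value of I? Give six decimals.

m-sum 0 ✓  L=10 even ✓  4≤4≤6 ✓
Π(2lᵢ+1) = 11×3×9 = 297
triangle coeff Δ(5,1,4) = 1/495
Σ_t [1,1]: t=1:−1/576 = -1/576
(3j)²=5/99 [(5 1 4; 0 0 0)], sign=-1
Σ_t [1,1]: t=1:−1/40320 = -1/40320
(3j)²=1/55 [(5 1 4; -4 0 4)], sign=-1
⇒ 4πI² = 3/11
I = (+1)√(3/11/(4π)) = 0.14731920

0.147319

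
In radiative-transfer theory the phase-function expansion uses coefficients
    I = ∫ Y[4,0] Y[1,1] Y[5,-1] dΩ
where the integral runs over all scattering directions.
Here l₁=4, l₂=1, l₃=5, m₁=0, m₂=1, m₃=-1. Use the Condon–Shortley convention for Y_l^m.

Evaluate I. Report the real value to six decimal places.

Checks pass: Σm=0; 10 even; l₃=5∈[3,5].
(2·4+1)(2·1+1)(2·5+1) = 297
Δ: 0! 8! 2! / 11! → 1/495
sum: t=0:+1/576 = 1/576
3j²(4 1 5; 0 0 0) = Δ·Π!·Σ² = 5/99  (sign -1)
sum: t=0:+1/1152 = 1/1152
3j²(4 1 5; 0 1 -1) = Δ·Π!·Σ² = 1/33  (sign +1)
combine: 4πI² = 297·5/99·1/33 = 5/11
take √, sign -1: I = -0.19018827

-0.190188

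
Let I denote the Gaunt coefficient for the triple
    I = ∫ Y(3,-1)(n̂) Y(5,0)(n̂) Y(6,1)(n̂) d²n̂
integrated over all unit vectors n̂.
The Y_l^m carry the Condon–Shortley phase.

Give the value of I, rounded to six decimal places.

m-sum 0 ✓  L=14 even ✓  2≤6≤8 ✓
Π(2lᵢ+1) = 7×11×13 = 1001
triangle coeff Δ(3,5,6) = 1/675675
Σ_t [0,2]: t=0:+1/8640 t=1:−1/2304 t=2:+1/8640 = -7/34560
(3j)²=7/429 [(3 5 6; 0 0 0)], sign=-1
Σ_t [0,2]: t=0:+1/34560 t=1:−1/3456 t=2:+1/5760 = -1/11520
(3j)²=2/429 [(3 5 6; -1 0 1)], sign=+1
⇒ 4πI² = 98/1287
I = (-1)√(98/1287/(4π)) = -0.07784287

-0.077843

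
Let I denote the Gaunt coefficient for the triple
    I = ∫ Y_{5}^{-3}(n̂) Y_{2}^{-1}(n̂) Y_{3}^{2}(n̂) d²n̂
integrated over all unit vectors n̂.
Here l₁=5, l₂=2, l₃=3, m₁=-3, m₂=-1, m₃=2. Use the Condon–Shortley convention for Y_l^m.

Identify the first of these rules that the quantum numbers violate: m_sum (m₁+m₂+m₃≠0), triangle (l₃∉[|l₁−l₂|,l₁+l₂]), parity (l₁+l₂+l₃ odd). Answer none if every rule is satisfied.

m₁+m₂+m₃ = -3 − 1 + 2 = -2  ✗
triangle: |5−2|=3 ≤ l₃=3 ≤ 5+2=7
parity: l₁+l₂+l₃ = 10 is even

m_sum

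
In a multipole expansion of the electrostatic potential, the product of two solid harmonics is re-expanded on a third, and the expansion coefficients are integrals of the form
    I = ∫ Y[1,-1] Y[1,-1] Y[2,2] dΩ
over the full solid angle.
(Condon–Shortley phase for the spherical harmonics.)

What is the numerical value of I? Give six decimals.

0.309019

Checks pass: Σm=0; 4 even; l₃=2∈[0,2].
(2·1+1)(2·1+1)(2·2+1) = 45
Δ: 0! 2! 2! / 5! → 1/30
sum: t=0:+1/1 = 1/1
3j²(1 1 2; 0 0 0) = Δ·Π!·Σ² = 2/15  (sign +1)
sum: t=0:+1/4 = 1/4
3j²(1 1 2; -1 -1 2) = Δ·Π!·Σ² = 1/5  (sign +1)
combine: 4πI² = 45·2/15·1/5 = 6/5
take √, sign +1: I = 0.30901936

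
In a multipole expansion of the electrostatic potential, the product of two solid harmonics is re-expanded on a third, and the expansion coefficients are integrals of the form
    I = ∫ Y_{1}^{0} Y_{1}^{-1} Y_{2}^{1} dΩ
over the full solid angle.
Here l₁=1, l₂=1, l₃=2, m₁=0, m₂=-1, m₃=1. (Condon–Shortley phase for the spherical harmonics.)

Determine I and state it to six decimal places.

m-sum 0 ✓  L=4 even ✓  0≤2≤2 ✓
Π(2lᵢ+1) = 3×3×5 = 45
triangle coeff Δ(1,1,2) = 1/30
Σ_t [0,0]: t=0:+1/1 = 1/1
(3j)²=2/15 [(1 1 2; 0 0 0)], sign=+1
Σ_t [0,0]: t=0:+1/2 = 1/2
(3j)²=1/10 [(1 1 2; 0 -1 1)], sign=-1
⇒ 4πI² = 3/5
I = (-1)√(3/5/(4π)) = -0.21850969

-0.218510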